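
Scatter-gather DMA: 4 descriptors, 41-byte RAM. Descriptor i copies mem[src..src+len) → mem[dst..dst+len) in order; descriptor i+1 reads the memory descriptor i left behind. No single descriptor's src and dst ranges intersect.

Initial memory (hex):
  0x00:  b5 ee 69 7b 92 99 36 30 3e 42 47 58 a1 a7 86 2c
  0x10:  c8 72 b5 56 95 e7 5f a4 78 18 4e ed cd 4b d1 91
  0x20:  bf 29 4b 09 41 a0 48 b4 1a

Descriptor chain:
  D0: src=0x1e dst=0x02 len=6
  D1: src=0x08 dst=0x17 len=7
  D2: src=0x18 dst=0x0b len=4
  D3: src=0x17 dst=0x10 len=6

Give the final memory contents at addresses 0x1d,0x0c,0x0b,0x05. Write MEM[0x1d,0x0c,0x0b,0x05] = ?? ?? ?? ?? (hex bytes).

#0 dst[0x02+6] := {0xd1,0x91,0xbf,0x29,0x4b,0x09}
#1 dst[0x17+7] := {0x3e,0x42,0x47,0x58,0xa1,0xa7,0x86}
#2 dst[0x0b+4] := {0x42,0x47,0x58,0xa1}
#3 dst[0x10+6] := {0x3e,0x42,0x47,0x58,0xa1,0xa7}
query mem[0x1d]=0x86, mem[0x0c]=0x47, mem[0x0b]=0x42, mem[0x05]=0x29

MEM[0x1d,0x0c,0x0b,0x05] = 86 47 42 29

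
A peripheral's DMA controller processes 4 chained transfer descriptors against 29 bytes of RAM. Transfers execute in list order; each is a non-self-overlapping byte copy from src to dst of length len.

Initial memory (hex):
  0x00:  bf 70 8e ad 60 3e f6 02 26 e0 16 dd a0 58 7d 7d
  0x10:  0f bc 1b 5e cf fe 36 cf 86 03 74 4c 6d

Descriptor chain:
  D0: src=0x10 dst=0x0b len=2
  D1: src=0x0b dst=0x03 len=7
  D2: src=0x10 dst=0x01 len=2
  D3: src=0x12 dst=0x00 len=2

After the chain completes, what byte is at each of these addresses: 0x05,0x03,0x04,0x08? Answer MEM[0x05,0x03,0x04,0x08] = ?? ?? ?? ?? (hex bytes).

#0 dst[0x0b+2] := {0x0f,0xbc}
#1 dst[0x03+7] := {0x0f,0xbc,0x58,0x7d,0x7d,0x0f,0xbc}
#2 dst[0x01+2] := {0x0f,0xbc}
#3 dst[0x00+2] := {0x1b,0x5e}
query mem[0x05]=0x58, mem[0x03]=0x0f, mem[0x04]=0xbc, mem[0x08]=0x0f

MEM[0x05,0x03,0x04,0x08] = 58 0f bc 0f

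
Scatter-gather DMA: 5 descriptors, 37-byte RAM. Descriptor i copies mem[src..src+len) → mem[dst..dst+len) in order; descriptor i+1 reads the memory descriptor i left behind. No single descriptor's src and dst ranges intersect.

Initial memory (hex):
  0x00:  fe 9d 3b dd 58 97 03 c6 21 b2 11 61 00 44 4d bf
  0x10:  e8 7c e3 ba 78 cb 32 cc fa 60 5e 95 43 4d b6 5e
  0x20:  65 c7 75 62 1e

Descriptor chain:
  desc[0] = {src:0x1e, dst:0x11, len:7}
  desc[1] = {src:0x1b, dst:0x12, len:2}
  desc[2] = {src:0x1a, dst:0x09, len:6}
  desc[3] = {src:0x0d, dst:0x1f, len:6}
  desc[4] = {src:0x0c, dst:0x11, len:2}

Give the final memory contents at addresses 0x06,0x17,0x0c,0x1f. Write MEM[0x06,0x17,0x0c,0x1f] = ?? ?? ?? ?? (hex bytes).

  after D0: wrote 7B at 0x11 = b65e65c775621e
  after D1: wrote 2B at 0x12 = 9543
  after D2: wrote 6B at 0x09 = 5e95434db65e
  after D3: wrote 6B at 0x1f = b65ebfe8b695
  after D4: wrote 2B at 0x11 = 4db6
query mem[0x06]=0x03, mem[0x17]=0x1e, mem[0x0c]=0x4d, mem[0x1f]=0xb6

MEM[0x06,0x17,0x0c,0x1f] = 03 1e 4d b6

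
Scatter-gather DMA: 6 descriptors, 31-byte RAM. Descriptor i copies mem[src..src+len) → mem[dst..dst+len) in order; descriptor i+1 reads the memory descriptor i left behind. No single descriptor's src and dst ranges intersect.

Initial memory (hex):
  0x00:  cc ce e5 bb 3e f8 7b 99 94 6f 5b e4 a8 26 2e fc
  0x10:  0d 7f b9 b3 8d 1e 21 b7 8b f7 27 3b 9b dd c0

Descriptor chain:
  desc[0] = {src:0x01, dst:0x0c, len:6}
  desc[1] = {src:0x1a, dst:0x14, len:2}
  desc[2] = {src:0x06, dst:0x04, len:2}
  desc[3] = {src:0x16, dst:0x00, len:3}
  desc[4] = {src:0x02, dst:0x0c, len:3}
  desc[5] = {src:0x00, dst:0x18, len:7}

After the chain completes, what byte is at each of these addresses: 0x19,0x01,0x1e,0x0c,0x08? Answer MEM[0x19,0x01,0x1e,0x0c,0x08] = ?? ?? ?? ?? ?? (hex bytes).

MEM[0x19,0x01,0x1e,0x0c,0x08] = b7 b7 7b 8b 94

[0] 0x01->0x0c len=6 : ce e5 bb 3e f8 7b
[1] 0x1a->0x14 len=2 : 27 3b
[2] 0x06->0x04 len=2 : 7b 99
[3] 0x16->0x00 len=3 : 21 b7 8b
[4] 0x02->0x0c len=3 : 8b bb 7b
[5] 0x00->0x18 len=7 : 21 b7 8b bb 7b 99 7b
query mem[0x19]=0xb7, mem[0x01]=0xb7, mem[0x1e]=0x7b, mem[0x0c]=0x8b, mem[0x08]=0x94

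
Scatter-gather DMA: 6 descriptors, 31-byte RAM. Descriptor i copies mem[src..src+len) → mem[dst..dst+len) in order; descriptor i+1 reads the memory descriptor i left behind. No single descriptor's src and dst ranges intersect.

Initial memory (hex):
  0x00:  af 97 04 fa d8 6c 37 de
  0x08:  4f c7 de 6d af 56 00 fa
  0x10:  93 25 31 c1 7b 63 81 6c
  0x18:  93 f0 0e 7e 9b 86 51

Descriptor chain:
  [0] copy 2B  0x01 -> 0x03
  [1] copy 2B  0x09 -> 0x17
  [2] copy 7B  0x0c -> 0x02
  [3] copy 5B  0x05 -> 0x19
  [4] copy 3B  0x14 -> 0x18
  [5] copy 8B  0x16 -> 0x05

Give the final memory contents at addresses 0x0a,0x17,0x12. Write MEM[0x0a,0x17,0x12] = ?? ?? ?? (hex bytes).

[0] 0x01->0x03 len=2 : 97 04
[1] 0x09->0x17 len=2 : c7 de
[2] 0x0c->0x02 len=7 : af 56 00 fa 93 25 31
[3] 0x05->0x19 len=5 : fa 93 25 31 c7
[4] 0x14->0x18 len=3 : 7b 63 81
[5] 0x16->0x05 len=8 : 81 c7 7b 63 81 25 31 c7
query mem[0x0a]=0x25, mem[0x17]=0xc7, mem[0x12]=0x31

MEM[0x0a,0x17,0x12] = 25 c7 31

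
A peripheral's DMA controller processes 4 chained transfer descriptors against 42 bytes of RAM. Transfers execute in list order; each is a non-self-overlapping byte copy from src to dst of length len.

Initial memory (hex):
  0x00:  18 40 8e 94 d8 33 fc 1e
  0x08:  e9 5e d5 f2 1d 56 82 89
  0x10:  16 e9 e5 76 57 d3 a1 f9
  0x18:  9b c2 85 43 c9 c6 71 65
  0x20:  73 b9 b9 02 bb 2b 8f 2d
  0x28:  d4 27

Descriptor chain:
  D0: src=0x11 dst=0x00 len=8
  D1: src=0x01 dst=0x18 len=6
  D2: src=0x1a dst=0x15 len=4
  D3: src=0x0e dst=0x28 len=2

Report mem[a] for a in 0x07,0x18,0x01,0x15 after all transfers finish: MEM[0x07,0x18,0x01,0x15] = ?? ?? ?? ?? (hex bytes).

MEM[0x07,0x18,0x01,0x15] = 9b f9 e5 57

#0 dst[0x00+8] := {0xe9,0xe5,0x76,0x57,0xd3,0xa1,0xf9,0x9b}
#1 dst[0x18+6] := {0xe5,0x76,0x57,0xd3,0xa1,0xf9}
#2 dst[0x15+4] := {0x57,0xd3,0xa1,0xf9}
#3 dst[0x28+2] := {0x82,0x89}
query mem[0x07]=0x9b, mem[0x18]=0xf9, mem[0x01]=0xe5, mem[0x15]=0x57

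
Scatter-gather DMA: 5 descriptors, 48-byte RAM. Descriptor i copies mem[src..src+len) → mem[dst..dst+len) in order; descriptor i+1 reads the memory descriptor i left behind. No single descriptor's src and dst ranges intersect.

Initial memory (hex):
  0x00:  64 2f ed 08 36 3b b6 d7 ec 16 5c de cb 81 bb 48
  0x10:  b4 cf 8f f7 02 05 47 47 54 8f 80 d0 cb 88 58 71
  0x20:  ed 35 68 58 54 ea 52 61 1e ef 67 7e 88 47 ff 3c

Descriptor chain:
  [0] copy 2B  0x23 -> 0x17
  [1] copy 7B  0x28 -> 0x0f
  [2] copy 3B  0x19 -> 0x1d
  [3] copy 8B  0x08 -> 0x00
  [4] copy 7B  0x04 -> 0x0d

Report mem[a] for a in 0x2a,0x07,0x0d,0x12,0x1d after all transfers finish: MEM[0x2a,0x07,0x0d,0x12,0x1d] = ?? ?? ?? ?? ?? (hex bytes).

[0] 0x23->0x17 len=2 : 58 54
[1] 0x28->0x0f len=7 : 1e ef 67 7e 88 47 ff
[2] 0x19->0x1d len=3 : 8f 80 d0
[3] 0x08->0x00 len=8 : ec 16 5c de cb 81 bb 1e
[4] 0x04->0x0d len=7 : cb 81 bb 1e ec 16 5c
query mem[0x2a]=0x67, mem[0x07]=0x1e, mem[0x0d]=0xcb, mem[0x12]=0x16, mem[0x1d]=0x8f

MEM[0x2a,0x07,0x0d,0x12,0x1d] = 67 1e cb 16 8f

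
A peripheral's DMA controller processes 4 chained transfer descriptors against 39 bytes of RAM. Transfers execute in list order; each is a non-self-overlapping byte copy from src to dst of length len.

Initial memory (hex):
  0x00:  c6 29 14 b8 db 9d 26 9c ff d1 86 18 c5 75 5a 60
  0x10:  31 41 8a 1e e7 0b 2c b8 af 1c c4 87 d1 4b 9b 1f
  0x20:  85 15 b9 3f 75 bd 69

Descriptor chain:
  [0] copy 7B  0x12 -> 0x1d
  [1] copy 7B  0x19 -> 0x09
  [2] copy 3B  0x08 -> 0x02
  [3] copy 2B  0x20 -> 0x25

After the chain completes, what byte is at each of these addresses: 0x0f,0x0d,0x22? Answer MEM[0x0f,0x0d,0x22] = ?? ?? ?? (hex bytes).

MEM[0x0f,0x0d,0x22] = e7 8a b8

D0: mem[0x1d..0x23] <- [8a 1e e7 0b 2c b8 af]
D1: mem[0x09..0x0f] <- [1c c4 87 d1 8a 1e e7]
D2: mem[0x02..0x04] <- [ff 1c c4]
D3: mem[0x25..0x26] <- [0b 2c]
query mem[0x0f]=0xe7, mem[0x0d]=0x8a, mem[0x22]=0xb8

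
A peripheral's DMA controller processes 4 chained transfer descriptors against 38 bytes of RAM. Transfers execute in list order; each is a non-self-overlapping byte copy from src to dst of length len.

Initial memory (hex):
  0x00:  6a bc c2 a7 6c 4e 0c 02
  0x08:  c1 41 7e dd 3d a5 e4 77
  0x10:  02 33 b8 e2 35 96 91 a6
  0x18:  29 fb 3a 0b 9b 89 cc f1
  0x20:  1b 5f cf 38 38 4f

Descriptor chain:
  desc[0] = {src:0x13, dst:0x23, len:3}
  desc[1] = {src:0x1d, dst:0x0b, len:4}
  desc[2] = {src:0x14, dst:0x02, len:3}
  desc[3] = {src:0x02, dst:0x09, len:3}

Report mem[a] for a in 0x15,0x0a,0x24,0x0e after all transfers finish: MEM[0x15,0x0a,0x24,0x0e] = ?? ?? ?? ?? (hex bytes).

MEM[0x15,0x0a,0x24,0x0e] = 96 96 35 1b

#0 dst[0x23+3] := {0xe2,0x35,0x96}
#1 dst[0x0b+4] := {0x89,0xcc,0xf1,0x1b}
#2 dst[0x02+3] := {0x35,0x96,0x91}
#3 dst[0x09+3] := {0x35,0x96,0x91}
query mem[0x15]=0x96, mem[0x0a]=0x96, mem[0x24]=0x35, mem[0x0e]=0x1b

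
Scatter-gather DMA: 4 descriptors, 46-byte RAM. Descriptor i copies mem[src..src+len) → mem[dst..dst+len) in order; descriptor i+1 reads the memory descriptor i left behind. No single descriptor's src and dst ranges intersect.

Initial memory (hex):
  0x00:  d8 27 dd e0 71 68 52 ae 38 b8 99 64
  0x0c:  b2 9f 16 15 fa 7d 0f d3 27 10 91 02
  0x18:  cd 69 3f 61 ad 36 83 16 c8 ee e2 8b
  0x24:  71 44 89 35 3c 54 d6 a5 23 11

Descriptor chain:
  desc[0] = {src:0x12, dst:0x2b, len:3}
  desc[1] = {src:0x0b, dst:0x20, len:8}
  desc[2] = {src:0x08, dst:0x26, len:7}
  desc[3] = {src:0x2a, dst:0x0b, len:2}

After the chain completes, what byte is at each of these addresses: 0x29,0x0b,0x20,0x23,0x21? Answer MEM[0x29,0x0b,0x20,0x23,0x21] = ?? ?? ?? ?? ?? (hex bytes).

MEM[0x29,0x0b,0x20,0x23,0x21] = 64 b2 64 16 b2

[0] 0x12->0x2b len=3 : 0f d3 27
[1] 0x0b->0x20 len=8 : 64 b2 9f 16 15 fa 7d 0f
[2] 0x08->0x26 len=7 : 38 b8 99 64 b2 9f 16
[3] 0x2a->0x0b len=2 : b2 9f
query mem[0x29]=0x64, mem[0x0b]=0xb2, mem[0x20]=0x64, mem[0x23]=0x16, mem[0x21]=0xb2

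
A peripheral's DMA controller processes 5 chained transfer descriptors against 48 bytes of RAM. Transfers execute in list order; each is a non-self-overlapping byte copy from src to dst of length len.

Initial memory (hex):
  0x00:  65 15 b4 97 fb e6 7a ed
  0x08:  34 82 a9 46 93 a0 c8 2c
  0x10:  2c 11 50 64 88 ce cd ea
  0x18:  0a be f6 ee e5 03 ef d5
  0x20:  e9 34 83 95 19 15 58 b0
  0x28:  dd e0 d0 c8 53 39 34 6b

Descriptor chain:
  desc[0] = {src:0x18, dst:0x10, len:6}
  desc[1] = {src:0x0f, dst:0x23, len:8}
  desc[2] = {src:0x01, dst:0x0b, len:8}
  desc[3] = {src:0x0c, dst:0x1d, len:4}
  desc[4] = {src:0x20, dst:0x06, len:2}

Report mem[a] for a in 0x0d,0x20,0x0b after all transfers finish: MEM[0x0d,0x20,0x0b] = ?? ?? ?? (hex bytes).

MEM[0x0d,0x20,0x0b] = 97 e6 15

D0: mem[0x10..0x15] <- [0a be f6 ee e5 03]
D1: mem[0x23..0x2a] <- [2c 0a be f6 ee e5 03 cd]
D2: mem[0x0b..0x12] <- [15 b4 97 fb e6 7a ed 34]
D3: mem[0x1d..0x20] <- [b4 97 fb e6]
D4: mem[0x06..0x07] <- [e6 34]
query mem[0x0d]=0x97, mem[0x20]=0xe6, mem[0x0b]=0x15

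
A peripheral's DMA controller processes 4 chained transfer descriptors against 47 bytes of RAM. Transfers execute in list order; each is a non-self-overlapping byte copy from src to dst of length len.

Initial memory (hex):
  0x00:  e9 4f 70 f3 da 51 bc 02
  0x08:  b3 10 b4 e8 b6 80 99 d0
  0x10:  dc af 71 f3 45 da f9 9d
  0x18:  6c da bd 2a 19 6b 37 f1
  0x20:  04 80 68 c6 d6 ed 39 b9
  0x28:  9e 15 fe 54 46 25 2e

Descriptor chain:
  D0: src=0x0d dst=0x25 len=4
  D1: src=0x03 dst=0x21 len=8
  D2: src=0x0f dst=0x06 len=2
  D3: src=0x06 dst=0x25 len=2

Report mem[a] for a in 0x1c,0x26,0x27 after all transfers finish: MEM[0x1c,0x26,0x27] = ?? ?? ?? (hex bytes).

[0] 0x0d->0x25 len=4 : 80 99 d0 dc
[1] 0x03->0x21 len=8 : f3 da 51 bc 02 b3 10 b4
[2] 0x0f->0x06 len=2 : d0 dc
[3] 0x06->0x25 len=2 : d0 dc
query mem[0x1c]=0x19, mem[0x26]=0xdc, mem[0x27]=0x10

MEM[0x1c,0x26,0x27] = 19 dc 10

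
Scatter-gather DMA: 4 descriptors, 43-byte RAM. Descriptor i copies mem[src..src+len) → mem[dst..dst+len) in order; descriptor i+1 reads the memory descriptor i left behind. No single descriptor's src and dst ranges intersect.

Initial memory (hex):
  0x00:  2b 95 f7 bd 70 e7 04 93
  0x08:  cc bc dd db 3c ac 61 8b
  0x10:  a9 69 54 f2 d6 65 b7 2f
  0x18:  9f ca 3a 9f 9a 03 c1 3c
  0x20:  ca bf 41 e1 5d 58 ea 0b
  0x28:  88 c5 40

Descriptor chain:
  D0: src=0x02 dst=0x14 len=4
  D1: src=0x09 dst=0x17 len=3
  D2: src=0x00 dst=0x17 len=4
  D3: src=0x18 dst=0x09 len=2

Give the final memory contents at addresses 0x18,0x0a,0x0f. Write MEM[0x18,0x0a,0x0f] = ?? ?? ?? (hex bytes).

MEM[0x18,0x0a,0x0f] = 95 f7 8b

D0: mem[0x14..0x17] <- [f7 bd 70 e7]
D1: mem[0x17..0x19] <- [bc dd db]
D2: mem[0x17..0x1a] <- [2b 95 f7 bd]
D3: mem[0x09..0x0a] <- [95 f7]
query mem[0x18]=0x95, mem[0x0a]=0xf7, mem[0x0f]=0x8b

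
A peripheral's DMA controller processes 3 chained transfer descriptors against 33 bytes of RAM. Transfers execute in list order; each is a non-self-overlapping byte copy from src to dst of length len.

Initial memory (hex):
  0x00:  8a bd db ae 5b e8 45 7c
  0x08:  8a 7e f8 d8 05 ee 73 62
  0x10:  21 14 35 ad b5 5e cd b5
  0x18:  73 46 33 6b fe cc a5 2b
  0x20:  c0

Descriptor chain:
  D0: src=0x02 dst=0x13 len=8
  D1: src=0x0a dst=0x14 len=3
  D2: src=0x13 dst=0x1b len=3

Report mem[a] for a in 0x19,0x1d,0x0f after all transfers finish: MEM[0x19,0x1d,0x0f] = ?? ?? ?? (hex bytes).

[0] 0x02->0x13 len=8 : db ae 5b e8 45 7c 8a 7e
[1] 0x0a->0x14 len=3 : f8 d8 05
[2] 0x13->0x1b len=3 : db f8 d8
query mem[0x19]=0x8a, mem[0x1d]=0xd8, mem[0x0f]=0x62

MEM[0x19,0x1d,0x0f] = 8a d8 62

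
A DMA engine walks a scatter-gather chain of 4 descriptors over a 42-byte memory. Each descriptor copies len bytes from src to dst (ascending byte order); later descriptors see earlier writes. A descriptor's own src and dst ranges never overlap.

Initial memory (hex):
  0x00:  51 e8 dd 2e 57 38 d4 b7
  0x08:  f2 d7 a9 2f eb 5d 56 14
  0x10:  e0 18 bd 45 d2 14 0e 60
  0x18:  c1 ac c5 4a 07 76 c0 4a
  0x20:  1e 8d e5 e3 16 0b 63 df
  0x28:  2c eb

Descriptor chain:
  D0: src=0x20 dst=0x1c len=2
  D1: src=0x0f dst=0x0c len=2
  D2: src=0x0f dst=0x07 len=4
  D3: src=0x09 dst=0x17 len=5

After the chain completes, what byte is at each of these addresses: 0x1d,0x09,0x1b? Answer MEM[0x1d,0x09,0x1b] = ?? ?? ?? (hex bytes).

MEM[0x1d,0x09,0x1b] = 8d 18 e0

D0: mem[0x1c..0x1d] <- [1e 8d]
D1: mem[0x0c..0x0d] <- [14 e0]
D2: mem[0x07..0x0a] <- [14 e0 18 bd]
D3: mem[0x17..0x1b] <- [18 bd 2f 14 e0]
query mem[0x1d]=0x8d, mem[0x09]=0x18, mem[0x1b]=0xe0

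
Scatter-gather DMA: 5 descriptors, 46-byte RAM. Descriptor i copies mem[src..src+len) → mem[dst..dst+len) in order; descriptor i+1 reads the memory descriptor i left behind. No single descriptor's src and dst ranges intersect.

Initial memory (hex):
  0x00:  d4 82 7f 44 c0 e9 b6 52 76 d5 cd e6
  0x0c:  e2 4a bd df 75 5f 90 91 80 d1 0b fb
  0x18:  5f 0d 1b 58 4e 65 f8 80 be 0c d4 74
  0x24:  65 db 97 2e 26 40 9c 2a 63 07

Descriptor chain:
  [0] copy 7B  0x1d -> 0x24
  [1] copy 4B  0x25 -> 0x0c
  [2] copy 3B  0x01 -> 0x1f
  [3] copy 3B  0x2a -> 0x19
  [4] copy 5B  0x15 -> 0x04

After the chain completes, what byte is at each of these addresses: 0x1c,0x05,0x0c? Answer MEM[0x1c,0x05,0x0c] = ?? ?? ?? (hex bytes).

MEM[0x1c,0x05,0x0c] = 4e 0b f8

#0 dst[0x24+7] := {0x65,0xf8,0x80,0xbe,0x0c,0xd4,0x74}
#1 dst[0x0c+4] := {0xf8,0x80,0xbe,0x0c}
#2 dst[0x1f+3] := {0x82,0x7f,0x44}
#3 dst[0x19+3] := {0x74,0x2a,0x63}
#4 dst[0x04+5] := {0xd1,0x0b,0xfb,0x5f,0x74}
query mem[0x1c]=0x4e, mem[0x05]=0x0b, mem[0x0c]=0xf8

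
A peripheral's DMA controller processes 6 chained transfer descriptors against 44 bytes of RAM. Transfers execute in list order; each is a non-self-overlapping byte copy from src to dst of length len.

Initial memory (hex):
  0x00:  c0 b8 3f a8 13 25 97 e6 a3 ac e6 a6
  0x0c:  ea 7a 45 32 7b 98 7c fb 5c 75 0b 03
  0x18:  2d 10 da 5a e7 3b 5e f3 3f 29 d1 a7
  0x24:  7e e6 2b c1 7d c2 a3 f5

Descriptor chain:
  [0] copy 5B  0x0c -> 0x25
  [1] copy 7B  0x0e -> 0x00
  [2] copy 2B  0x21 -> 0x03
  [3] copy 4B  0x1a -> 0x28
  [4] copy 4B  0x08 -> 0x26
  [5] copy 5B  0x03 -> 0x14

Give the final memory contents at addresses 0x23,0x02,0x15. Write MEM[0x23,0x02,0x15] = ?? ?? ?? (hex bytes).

[0] 0x0c->0x25 len=5 : ea 7a 45 32 7b
[1] 0x0e->0x00 len=7 : 45 32 7b 98 7c fb 5c
[2] 0x21->0x03 len=2 : 29 d1
[3] 0x1a->0x28 len=4 : da 5a e7 3b
[4] 0x08->0x26 len=4 : a3 ac e6 a6
[5] 0x03->0x14 len=5 : 29 d1 fb 5c e6
query mem[0x23]=0xa7, mem[0x02]=0x7b, mem[0x15]=0xd1

MEM[0x23,0x02,0x15] = a7 7b d1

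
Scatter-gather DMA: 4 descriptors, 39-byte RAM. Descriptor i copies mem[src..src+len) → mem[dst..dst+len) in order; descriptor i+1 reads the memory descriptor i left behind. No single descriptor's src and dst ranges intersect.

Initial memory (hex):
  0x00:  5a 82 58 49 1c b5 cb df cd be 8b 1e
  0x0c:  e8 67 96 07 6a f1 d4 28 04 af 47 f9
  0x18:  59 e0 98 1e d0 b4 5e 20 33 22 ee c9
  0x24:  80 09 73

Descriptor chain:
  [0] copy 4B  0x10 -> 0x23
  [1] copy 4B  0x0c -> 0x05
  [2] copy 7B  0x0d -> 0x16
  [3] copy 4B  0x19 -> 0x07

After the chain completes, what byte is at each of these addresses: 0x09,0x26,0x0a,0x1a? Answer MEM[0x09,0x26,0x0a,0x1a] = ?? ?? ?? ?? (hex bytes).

#0 dst[0x23+4] := {0x6a,0xf1,0xd4,0x28}
#1 dst[0x05+4] := {0xe8,0x67,0x96,0x07}
#2 dst[0x16+7] := {0x67,0x96,0x07,0x6a,0xf1,0xd4,0x28}
#3 dst[0x07+4] := {0x6a,0xf1,0xd4,0x28}
query mem[0x09]=0xd4, mem[0x26]=0x28, mem[0x0a]=0x28, mem[0x1a]=0xf1

MEM[0x09,0x26,0x0a,0x1a] = d4 28 28 f1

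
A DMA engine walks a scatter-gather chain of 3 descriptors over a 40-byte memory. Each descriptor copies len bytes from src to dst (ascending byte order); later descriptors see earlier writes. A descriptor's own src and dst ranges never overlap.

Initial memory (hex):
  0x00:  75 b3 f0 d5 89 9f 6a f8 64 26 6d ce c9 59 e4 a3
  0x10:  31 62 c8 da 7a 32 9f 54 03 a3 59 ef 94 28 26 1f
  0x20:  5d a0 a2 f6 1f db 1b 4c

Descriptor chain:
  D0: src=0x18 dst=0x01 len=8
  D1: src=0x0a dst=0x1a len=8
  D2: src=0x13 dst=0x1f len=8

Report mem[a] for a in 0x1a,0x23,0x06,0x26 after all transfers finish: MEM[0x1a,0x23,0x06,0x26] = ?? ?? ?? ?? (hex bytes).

MEM[0x1a,0x23,0x06,0x26] = 6d 54 28 6d

D0: mem[0x01..0x08] <- [03 a3 59 ef 94 28 26 1f]
D1: mem[0x1a..0x21] <- [6d ce c9 59 e4 a3 31 62]
D2: mem[0x1f..0x26] <- [da 7a 32 9f 54 03 a3 6d]
query mem[0x1a]=0x6d, mem[0x23]=0x54, mem[0x06]=0x28, mem[0x26]=0x6d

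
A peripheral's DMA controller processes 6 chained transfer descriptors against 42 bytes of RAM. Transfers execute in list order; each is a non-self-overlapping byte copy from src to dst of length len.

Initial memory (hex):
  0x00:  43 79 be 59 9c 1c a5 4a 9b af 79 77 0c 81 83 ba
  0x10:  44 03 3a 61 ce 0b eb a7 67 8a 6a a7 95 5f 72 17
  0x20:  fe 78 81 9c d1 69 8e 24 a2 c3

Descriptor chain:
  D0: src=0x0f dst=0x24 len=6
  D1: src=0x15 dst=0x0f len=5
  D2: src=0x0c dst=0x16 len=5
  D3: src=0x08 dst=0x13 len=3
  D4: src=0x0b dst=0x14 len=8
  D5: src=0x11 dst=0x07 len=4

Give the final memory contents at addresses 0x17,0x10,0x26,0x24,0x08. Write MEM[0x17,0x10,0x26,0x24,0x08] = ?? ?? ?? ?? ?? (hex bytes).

MEM[0x17,0x10,0x26,0x24,0x08] = 83 eb 03 ba 67

[0] 0x0f->0x24 len=6 : ba 44 03 3a 61 ce
[1] 0x15->0x0f len=5 : 0b eb a7 67 8a
[2] 0x0c->0x16 len=5 : 0c 81 83 0b eb
[3] 0x08->0x13 len=3 : 9b af 79
[4] 0x0b->0x14 len=8 : 77 0c 81 83 0b eb a7 67
[5] 0x11->0x07 len=4 : a7 67 9b 77
query mem[0x17]=0x83, mem[0x10]=0xeb, mem[0x26]=0x03, mem[0x24]=0xba, mem[0x08]=0x67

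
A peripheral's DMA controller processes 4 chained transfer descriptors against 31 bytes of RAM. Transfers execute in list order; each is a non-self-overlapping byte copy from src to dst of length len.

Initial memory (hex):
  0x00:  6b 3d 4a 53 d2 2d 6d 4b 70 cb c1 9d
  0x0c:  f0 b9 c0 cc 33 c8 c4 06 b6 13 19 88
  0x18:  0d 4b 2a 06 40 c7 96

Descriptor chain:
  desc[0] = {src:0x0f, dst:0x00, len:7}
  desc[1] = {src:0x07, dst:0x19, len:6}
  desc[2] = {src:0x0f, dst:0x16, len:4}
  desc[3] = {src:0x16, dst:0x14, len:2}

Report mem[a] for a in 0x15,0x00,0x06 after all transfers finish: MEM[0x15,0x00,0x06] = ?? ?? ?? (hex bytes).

MEM[0x15,0x00,0x06] = 33 cc 13

  after D0: wrote 7B at 0x00 = cc33c8c406b613
  after D1: wrote 6B at 0x19 = 4b70cbc19df0
  after D2: wrote 4B at 0x16 = cc33c8c4
  after D3: wrote 2B at 0x14 = cc33
query mem[0x15]=0x33, mem[0x00]=0xcc, mem[0x06]=0x13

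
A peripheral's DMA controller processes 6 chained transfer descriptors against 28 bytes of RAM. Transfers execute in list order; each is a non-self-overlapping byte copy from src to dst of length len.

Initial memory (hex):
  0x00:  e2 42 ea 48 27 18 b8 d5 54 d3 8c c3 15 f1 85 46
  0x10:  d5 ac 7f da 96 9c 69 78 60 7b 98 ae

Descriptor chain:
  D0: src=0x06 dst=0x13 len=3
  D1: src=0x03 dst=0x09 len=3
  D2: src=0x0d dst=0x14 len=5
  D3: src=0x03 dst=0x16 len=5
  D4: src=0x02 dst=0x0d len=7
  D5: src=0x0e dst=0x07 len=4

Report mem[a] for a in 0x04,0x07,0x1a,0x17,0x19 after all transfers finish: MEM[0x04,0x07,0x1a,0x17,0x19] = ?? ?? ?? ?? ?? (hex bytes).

#0 dst[0x13+3] := {0xb8,0xd5,0x54}
#1 dst[0x09+3] := {0x48,0x27,0x18}
#2 dst[0x14+5] := {0xf1,0x85,0x46,0xd5,0xac}
#3 dst[0x16+5] := {0x48,0x27,0x18,0xb8,0xd5}
#4 dst[0x0d+7] := {0xea,0x48,0x27,0x18,0xb8,0xd5,0x54}
#5 dst[0x07+4] := {0x48,0x27,0x18,0xb8}
query mem[0x04]=0x27, mem[0x07]=0x48, mem[0x1a]=0xd5, mem[0x17]=0x27, mem[0x19]=0xb8

MEM[0x04,0x07,0x1a,0x17,0x19] = 27 48 d5 27 b8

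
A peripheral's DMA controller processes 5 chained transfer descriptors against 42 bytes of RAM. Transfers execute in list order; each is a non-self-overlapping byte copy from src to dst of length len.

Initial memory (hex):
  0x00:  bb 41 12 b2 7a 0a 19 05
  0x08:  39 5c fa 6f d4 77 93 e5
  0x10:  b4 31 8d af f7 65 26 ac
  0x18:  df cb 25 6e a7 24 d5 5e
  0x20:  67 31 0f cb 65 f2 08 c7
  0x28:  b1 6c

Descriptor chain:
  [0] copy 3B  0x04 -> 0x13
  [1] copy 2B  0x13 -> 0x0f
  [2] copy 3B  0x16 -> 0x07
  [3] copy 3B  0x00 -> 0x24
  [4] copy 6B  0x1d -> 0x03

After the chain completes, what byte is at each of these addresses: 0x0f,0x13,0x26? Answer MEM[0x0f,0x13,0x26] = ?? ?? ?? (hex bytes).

[0] 0x04->0x13 len=3 : 7a 0a 19
[1] 0x13->0x0f len=2 : 7a 0a
[2] 0x16->0x07 len=3 : 26 ac df
[3] 0x00->0x24 len=3 : bb 41 12
[4] 0x1d->0x03 len=6 : 24 d5 5e 67 31 0f
query mem[0x0f]=0x7a, mem[0x13]=0x7a, mem[0x26]=0x12

MEM[0x0f,0x13,0x26] = 7a 7a 12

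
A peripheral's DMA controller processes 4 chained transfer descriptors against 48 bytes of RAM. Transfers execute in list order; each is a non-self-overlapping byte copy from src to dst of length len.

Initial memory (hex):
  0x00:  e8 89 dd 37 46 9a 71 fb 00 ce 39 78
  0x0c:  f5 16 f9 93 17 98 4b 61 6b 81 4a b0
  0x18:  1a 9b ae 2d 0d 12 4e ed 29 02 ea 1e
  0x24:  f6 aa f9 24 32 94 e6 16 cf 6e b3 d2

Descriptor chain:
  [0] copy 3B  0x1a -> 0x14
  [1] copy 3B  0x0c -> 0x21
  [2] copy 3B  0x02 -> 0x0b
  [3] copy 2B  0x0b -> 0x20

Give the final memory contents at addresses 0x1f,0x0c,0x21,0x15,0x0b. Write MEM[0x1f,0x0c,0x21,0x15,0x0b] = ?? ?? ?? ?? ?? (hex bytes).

MEM[0x1f,0x0c,0x21,0x15,0x0b] = ed 37 37 2d dd

#0 dst[0x14+3] := {0xae,0x2d,0x0d}
#1 dst[0x21+3] := {0xf5,0x16,0xf9}
#2 dst[0x0b+3] := {0xdd,0x37,0x46}
#3 dst[0x20+2] := {0xdd,0x37}
query mem[0x1f]=0xed, mem[0x0c]=0x37, mem[0x21]=0x37, mem[0x15]=0x2d, mem[0x0b]=0xdd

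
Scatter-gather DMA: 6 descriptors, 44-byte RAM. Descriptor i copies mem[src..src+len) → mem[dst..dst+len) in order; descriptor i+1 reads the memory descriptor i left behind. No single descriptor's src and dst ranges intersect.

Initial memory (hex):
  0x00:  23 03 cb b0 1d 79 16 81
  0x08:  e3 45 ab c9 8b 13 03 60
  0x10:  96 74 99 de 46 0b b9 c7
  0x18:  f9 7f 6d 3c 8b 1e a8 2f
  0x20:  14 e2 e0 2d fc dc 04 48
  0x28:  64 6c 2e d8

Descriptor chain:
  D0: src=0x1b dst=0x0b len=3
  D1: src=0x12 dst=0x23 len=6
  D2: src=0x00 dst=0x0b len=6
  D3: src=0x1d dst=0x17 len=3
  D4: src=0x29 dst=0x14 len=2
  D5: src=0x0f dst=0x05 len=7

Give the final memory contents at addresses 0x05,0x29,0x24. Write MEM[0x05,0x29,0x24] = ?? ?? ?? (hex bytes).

#0 dst[0x0b+3] := {0x3c,0x8b,0x1e}
#1 dst[0x23+6] := {0x99,0xde,0x46,0x0b,0xb9,0xc7}
#2 dst[0x0b+6] := {0x23,0x03,0xcb,0xb0,0x1d,0x79}
#3 dst[0x17+3] := {0x1e,0xa8,0x2f}
#4 dst[0x14+2] := {0x6c,0x2e}
#5 dst[0x05+7] := {0x1d,0x79,0x74,0x99,0xde,0x6c,0x2e}
query mem[0x05]=0x1d, mem[0x29]=0x6c, mem[0x24]=0xde

MEM[0x05,0x29,0x24] = 1d 6c de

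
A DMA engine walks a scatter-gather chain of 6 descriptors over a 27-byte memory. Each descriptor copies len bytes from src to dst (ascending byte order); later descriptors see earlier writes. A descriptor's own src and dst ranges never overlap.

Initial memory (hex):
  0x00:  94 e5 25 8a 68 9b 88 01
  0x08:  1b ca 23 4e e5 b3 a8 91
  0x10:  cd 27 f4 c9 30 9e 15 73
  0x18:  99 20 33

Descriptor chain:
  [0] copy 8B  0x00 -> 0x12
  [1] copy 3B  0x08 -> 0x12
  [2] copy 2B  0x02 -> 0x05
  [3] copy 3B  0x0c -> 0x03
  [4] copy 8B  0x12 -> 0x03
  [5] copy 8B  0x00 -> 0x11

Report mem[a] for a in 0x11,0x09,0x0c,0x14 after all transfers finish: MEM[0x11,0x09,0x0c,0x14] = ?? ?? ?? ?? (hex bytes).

MEM[0x11,0x09,0x0c,0x14] = 94 88 e5 1b

#0 dst[0x12+8] := {0x94,0xe5,0x25,0x8a,0x68,0x9b,0x88,0x01}
#1 dst[0x12+3] := {0x1b,0xca,0x23}
#2 dst[0x05+2] := {0x25,0x8a}
#3 dst[0x03+3] := {0xe5,0xb3,0xa8}
#4 dst[0x03+8] := {0x1b,0xca,0x23,0x8a,0x68,0x9b,0x88,0x01}
#5 dst[0x11+8] := {0x94,0xe5,0x25,0x1b,0xca,0x23,0x8a,0x68}
query mem[0x11]=0x94, mem[0x09]=0x88, mem[0x0c]=0xe5, mem[0x14]=0x1b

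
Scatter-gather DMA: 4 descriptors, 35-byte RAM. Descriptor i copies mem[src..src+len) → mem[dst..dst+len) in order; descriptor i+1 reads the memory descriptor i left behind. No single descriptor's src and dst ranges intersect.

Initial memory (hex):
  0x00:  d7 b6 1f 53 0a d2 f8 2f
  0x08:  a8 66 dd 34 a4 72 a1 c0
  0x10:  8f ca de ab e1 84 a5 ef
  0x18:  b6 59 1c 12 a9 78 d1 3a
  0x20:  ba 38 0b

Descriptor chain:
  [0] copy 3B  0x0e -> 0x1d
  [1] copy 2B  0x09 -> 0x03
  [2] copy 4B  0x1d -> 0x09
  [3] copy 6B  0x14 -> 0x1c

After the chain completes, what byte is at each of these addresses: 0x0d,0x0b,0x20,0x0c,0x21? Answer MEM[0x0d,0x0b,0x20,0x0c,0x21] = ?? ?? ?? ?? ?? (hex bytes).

  after D0: wrote 3B at 0x1d = a1c08f
  after D1: wrote 2B at 0x03 = 66dd
  after D2: wrote 4B at 0x09 = a1c08fba
  after D3: wrote 6B at 0x1c = e184a5efb659
query mem[0x0d]=0x72, mem[0x0b]=0x8f, mem[0x20]=0xb6, mem[0x0c]=0xba, mem[0x21]=0x59

MEM[0x0d,0x0b,0x20,0x0c,0x21] = 72 8f b6 ba 59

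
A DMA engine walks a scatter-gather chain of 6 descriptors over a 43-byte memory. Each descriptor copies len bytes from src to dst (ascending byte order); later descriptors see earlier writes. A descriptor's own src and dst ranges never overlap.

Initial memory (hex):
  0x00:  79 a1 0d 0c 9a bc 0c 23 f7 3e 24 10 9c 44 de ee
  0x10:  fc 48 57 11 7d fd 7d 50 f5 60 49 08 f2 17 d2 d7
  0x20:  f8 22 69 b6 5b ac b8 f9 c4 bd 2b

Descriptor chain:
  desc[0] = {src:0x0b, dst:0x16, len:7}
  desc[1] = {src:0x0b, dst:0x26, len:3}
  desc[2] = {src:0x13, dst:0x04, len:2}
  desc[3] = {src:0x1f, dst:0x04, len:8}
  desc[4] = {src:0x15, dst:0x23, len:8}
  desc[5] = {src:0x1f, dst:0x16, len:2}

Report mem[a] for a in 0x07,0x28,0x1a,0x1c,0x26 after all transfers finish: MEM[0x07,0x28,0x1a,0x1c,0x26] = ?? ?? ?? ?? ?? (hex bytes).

MEM[0x07,0x28,0x1a,0x1c,0x26] = 69 ee ee 48 44

D0: mem[0x16..0x1c] <- [10 9c 44 de ee fc 48]
D1: mem[0x26..0x28] <- [10 9c 44]
D2: mem[0x04..0x05] <- [11 7d]
D3: mem[0x04..0x0b] <- [d7 f8 22 69 b6 5b ac 10]
D4: mem[0x23..0x2a] <- [fd 10 9c 44 de ee fc 48]
D5: mem[0x16..0x17] <- [d7 f8]
query mem[0x07]=0x69, mem[0x28]=0xee, mem[0x1a]=0xee, mem[0x1c]=0x48, mem[0x26]=0x44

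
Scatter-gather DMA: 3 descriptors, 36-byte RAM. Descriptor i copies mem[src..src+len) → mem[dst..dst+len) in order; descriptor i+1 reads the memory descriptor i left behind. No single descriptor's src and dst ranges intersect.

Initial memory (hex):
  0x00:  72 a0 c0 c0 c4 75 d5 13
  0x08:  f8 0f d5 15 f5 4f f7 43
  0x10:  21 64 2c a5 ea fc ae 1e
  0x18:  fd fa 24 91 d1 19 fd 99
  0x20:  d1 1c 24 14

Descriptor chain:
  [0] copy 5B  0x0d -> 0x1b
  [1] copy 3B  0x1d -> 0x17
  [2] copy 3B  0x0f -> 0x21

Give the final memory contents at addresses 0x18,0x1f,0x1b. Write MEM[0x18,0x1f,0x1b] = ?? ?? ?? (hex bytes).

  after D0: wrote 5B at 0x1b = 4ff7432164
  after D1: wrote 3B at 0x17 = 432164
  after D2: wrote 3B at 0x21 = 432164
query mem[0x18]=0x21, mem[0x1f]=0x64, mem[0x1b]=0x4f

MEM[0x18,0x1f,0x1b] = 21 64 4f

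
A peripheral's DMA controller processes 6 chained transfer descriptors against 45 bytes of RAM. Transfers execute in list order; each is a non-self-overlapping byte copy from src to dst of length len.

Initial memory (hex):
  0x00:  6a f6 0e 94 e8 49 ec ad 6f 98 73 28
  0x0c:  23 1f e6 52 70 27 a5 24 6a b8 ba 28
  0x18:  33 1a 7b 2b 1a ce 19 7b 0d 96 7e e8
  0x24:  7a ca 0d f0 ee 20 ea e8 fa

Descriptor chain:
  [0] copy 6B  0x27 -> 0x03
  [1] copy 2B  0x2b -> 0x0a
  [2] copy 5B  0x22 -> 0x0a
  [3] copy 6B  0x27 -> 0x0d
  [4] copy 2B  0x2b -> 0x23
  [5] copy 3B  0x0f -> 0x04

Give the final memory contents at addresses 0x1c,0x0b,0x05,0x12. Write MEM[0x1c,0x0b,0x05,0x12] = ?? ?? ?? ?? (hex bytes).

MEM[0x1c,0x0b,0x05,0x12] = 1a e8 ea fa

[0] 0x27->0x03 len=6 : f0 ee 20 ea e8 fa
[1] 0x2b->0x0a len=2 : e8 fa
[2] 0x22->0x0a len=5 : 7e e8 7a ca 0d
[3] 0x27->0x0d len=6 : f0 ee 20 ea e8 fa
[4] 0x2b->0x23 len=2 : e8 fa
[5] 0x0f->0x04 len=3 : 20 ea e8
query mem[0x1c]=0x1a, mem[0x0b]=0xe8, mem[0x05]=0xea, mem[0x12]=0xfa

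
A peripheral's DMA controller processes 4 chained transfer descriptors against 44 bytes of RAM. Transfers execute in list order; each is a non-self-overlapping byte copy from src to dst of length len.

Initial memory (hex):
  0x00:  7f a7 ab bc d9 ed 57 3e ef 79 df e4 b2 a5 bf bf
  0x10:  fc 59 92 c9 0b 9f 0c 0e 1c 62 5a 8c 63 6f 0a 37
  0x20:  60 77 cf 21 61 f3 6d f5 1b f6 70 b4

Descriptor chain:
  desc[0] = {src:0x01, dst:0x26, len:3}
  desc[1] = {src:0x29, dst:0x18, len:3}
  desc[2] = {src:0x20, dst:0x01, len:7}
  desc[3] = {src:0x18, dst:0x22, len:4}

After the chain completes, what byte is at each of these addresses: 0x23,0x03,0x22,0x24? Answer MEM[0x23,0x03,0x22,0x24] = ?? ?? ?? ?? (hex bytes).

D0: mem[0x26..0x28] <- [a7 ab bc]
D1: mem[0x18..0x1a] <- [f6 70 b4]
D2: mem[0x01..0x07] <- [60 77 cf 21 61 f3 a7]
D3: mem[0x22..0x25] <- [f6 70 b4 8c]
query mem[0x23]=0x70, mem[0x03]=0xcf, mem[0x22]=0xf6, mem[0x24]=0xb4

MEM[0x23,0x03,0x22,0x24] = 70 cf f6 b4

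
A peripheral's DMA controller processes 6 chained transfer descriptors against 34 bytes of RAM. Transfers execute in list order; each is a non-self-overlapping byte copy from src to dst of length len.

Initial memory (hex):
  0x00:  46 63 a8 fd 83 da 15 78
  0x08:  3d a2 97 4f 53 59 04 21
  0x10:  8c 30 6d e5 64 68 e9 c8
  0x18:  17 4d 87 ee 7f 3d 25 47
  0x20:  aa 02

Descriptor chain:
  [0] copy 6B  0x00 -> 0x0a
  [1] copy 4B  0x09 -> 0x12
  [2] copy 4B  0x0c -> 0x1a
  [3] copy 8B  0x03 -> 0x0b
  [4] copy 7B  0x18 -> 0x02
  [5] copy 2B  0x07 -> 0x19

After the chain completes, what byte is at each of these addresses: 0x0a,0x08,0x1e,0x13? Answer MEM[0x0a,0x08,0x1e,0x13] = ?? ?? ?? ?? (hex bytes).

  after D0: wrote 6B at 0x0a = 4663a8fd83da
  after D1: wrote 4B at 0x12 = a24663a8
  after D2: wrote 4B at 0x1a = a8fd83da
  after D3: wrote 8B at 0x0b = fd83da15783da246
  after D4: wrote 7B at 0x02 = 174da8fd83da25
  after D5: wrote 2B at 0x19 = da25
query mem[0x0a]=0x46, mem[0x08]=0x25, mem[0x1e]=0x25, mem[0x13]=0x46

MEM[0x0a,0x08,0x1e,0x13] = 46 25 25 46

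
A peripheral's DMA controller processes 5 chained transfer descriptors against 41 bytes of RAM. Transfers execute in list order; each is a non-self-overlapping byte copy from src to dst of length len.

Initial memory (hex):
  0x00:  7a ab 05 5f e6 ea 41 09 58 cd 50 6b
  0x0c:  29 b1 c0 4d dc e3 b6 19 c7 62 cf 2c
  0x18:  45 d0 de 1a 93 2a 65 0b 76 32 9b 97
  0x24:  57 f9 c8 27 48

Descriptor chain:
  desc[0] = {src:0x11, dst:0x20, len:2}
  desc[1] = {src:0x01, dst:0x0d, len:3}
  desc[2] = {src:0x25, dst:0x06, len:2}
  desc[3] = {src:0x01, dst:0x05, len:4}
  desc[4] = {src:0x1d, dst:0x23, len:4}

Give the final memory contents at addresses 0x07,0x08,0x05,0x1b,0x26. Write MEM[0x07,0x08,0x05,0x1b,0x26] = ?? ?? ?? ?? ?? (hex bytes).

D0: mem[0x20..0x21] <- [e3 b6]
D1: mem[0x0d..0x0f] <- [ab 05 5f]
D2: mem[0x06..0x07] <- [f9 c8]
D3: mem[0x05..0x08] <- [ab 05 5f e6]
D4: mem[0x23..0x26] <- [2a 65 0b e3]
query mem[0x07]=0x5f, mem[0x08]=0xe6, mem[0x05]=0xab, mem[0x1b]=0x1a, mem[0x26]=0xe3

MEM[0x07,0x08,0x05,0x1b,0x26] = 5f e6 ab 1a e3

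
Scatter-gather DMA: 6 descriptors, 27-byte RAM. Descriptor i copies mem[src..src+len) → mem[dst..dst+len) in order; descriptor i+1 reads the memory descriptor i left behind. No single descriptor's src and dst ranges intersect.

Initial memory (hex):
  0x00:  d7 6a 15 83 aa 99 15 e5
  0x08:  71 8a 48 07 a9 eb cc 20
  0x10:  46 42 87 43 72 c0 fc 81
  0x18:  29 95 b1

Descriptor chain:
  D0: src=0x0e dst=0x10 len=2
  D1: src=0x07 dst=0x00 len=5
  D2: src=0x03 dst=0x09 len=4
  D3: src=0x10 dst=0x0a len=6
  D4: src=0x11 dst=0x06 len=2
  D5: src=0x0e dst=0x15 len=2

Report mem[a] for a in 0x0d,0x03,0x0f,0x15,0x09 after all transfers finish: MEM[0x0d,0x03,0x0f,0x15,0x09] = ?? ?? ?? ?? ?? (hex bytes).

[0] 0x0e->0x10 len=2 : cc 20
[1] 0x07->0x00 len=5 : e5 71 8a 48 07
[2] 0x03->0x09 len=4 : 48 07 99 15
[3] 0x10->0x0a len=6 : cc 20 87 43 72 c0
[4] 0x11->0x06 len=2 : 20 87
[5] 0x0e->0x15 len=2 : 72 c0
query mem[0x0d]=0x43, mem[0x03]=0x48, mem[0x0f]=0xc0, mem[0x15]=0x72, mem[0x09]=0x48

MEM[0x0d,0x03,0x0f,0x15,0x09] = 43 48 c0 72 48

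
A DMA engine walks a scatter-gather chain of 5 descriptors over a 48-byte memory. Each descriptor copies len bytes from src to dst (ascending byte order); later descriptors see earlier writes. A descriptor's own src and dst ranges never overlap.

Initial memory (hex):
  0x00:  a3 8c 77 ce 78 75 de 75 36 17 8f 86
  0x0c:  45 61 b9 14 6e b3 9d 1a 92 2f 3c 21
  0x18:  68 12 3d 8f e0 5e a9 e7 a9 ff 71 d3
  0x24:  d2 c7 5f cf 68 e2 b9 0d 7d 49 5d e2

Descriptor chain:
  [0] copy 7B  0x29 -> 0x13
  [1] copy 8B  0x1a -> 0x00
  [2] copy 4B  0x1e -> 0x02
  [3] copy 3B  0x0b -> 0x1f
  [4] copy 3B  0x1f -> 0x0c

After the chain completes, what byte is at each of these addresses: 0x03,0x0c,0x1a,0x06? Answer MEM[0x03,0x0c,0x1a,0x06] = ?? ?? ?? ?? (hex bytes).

MEM[0x03,0x0c,0x1a,0x06] = e7 86 3d a9

  after D0: wrote 7B at 0x13 = e2b90d7d495de2
  after D1: wrote 8B at 0x00 = 3d8fe05ea9e7a9ff
  after D2: wrote 4B at 0x02 = a9e7a9ff
  after D3: wrote 3B at 0x1f = 864561
  after D4: wrote 3B at 0x0c = 864561
query mem[0x03]=0xe7, mem[0x0c]=0x86, mem[0x1a]=0x3d, mem[0x06]=0xa9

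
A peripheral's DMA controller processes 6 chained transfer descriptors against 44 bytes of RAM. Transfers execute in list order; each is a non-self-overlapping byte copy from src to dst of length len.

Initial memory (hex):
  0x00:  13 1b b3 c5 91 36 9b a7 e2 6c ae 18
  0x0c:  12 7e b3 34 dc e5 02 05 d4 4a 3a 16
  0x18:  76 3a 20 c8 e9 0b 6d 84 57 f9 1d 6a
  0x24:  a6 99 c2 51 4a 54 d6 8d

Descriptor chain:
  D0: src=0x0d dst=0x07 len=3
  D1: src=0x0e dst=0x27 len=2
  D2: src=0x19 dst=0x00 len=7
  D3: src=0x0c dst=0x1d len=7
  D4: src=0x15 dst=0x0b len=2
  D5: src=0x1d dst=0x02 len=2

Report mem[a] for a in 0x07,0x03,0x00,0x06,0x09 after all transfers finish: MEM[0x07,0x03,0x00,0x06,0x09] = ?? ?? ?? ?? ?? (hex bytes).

  after D0: wrote 3B at 0x07 = 7eb334
  after D1: wrote 2B at 0x27 = b334
  after D2: wrote 7B at 0x00 = 3a20c8e90b6d84
  after D3: wrote 7B at 0x1d = 127eb334dce502
  after D4: wrote 2B at 0x0b = 4a3a
  after D5: wrote 2B at 0x02 = 127e
query mem[0x07]=0x7e, mem[0x03]=0x7e, mem[0x00]=0x3a, mem[0x06]=0x84, mem[0x09]=0x34

MEM[0x07,0x03,0x00,0x06,0x09] = 7e 7e 3a 84 34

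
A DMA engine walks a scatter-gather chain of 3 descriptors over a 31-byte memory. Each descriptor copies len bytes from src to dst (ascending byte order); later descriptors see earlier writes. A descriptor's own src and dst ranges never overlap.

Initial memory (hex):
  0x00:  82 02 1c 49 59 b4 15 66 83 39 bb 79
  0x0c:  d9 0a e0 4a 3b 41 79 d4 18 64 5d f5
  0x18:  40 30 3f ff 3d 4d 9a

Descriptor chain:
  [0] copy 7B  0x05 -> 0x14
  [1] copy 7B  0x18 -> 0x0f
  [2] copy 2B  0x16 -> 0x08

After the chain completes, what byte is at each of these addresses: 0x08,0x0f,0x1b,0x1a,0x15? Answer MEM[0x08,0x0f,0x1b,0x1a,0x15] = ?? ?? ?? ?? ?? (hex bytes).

#0 dst[0x14+7] := {0xb4,0x15,0x66,0x83,0x39,0xbb,0x79}
#1 dst[0x0f+7] := {0x39,0xbb,0x79,0xff,0x3d,0x4d,0x9a}
#2 dst[0x08+2] := {0x66,0x83}
query mem[0x08]=0x66, mem[0x0f]=0x39, mem[0x1b]=0xff, mem[0x1a]=0x79, mem[0x15]=0x9a

MEM[0x08,0x0f,0x1b,0x1a,0x15] = 66 39 ff 79 9a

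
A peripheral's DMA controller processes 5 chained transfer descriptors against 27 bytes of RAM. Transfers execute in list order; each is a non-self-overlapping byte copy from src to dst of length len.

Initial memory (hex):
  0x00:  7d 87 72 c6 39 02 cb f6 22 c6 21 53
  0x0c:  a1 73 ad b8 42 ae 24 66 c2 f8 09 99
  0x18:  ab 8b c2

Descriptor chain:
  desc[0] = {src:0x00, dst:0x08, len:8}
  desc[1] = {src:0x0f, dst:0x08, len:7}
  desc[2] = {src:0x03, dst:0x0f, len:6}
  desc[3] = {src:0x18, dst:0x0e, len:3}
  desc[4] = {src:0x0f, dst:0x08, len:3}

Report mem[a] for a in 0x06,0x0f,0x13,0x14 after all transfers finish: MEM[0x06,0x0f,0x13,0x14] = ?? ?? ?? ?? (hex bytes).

MEM[0x06,0x0f,0x13,0x14] = cb 8b f6 f6

D0: mem[0x08..0x0f] <- [7d 87 72 c6 39 02 cb f6]
D1: mem[0x08..0x0e] <- [f6 42 ae 24 66 c2 f8]
D2: mem[0x0f..0x14] <- [c6 39 02 cb f6 f6]
D3: mem[0x0e..0x10] <- [ab 8b c2]
D4: mem[0x08..0x0a] <- [8b c2 02]
query mem[0x06]=0xcb, mem[0x0f]=0x8b, mem[0x13]=0xf6, mem[0x14]=0xf6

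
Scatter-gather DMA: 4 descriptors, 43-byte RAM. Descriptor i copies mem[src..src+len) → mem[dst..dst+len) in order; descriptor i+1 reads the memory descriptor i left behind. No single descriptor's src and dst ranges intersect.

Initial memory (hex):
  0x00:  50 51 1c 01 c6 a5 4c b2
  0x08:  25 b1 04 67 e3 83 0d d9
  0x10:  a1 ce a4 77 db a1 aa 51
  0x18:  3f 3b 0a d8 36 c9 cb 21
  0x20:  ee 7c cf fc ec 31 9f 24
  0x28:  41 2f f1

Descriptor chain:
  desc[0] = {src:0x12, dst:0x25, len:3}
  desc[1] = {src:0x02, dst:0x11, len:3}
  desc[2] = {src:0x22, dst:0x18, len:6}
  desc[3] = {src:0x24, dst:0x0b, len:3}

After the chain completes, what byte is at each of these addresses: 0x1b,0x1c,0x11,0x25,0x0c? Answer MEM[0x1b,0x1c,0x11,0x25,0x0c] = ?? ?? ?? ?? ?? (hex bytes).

MEM[0x1b,0x1c,0x11,0x25,0x0c] = a4 77 1c a4 a4

  after D0: wrote 3B at 0x25 = a477db
  after D1: wrote 3B at 0x11 = 1c01c6
  after D2: wrote 6B at 0x18 = cffceca477db
  after D3: wrote 3B at 0x0b = eca477
query mem[0x1b]=0xa4, mem[0x1c]=0x77, mem[0x11]=0x1c, mem[0x25]=0xa4, mem[0x0c]=0xa4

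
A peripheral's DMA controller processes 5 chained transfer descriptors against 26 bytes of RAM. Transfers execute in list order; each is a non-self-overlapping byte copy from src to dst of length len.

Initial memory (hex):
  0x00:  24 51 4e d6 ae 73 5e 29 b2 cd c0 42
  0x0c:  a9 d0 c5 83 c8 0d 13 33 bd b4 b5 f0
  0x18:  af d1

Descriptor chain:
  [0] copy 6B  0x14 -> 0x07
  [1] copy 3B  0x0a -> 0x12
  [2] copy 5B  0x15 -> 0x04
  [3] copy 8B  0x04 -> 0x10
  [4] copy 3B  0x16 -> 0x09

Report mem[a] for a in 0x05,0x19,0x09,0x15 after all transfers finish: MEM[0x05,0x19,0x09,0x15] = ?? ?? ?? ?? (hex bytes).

MEM[0x05,0x19,0x09,0x15] = b5 d1 f0 b5

  after D0: wrote 6B at 0x07 = bdb4b5f0afd1
  after D1: wrote 3B at 0x12 = f0afd1
  after D2: wrote 5B at 0x04 = b4b5f0afd1
  after D3: wrote 8B at 0x10 = b4b5f0afd1b5f0af
  after D4: wrote 3B at 0x09 = f0afaf
query mem[0x05]=0xb5, mem[0x19]=0xd1, mem[0x09]=0xf0, mem[0x15]=0xb5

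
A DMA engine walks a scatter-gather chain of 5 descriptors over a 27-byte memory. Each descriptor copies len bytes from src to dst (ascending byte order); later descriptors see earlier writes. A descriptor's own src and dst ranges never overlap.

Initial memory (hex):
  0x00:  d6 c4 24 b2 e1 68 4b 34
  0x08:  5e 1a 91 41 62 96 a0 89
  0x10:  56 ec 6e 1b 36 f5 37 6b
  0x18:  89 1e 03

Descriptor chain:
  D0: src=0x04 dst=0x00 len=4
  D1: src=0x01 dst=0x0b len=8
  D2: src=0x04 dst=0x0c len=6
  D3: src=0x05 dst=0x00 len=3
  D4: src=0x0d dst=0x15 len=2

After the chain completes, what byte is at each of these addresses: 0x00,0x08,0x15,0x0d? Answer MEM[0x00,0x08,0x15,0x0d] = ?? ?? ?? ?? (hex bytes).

MEM[0x00,0x08,0x15,0x0d] = 68 5e 68 68

#0 dst[0x00+4] := {0xe1,0x68,0x4b,0x34}
#1 dst[0x0b+8] := {0x68,0x4b,0x34,0xe1,0x68,0x4b,0x34,0x5e}
#2 dst[0x0c+6] := {0xe1,0x68,0x4b,0x34,0x5e,0x1a}
#3 dst[0x00+3] := {0x68,0x4b,0x34}
#4 dst[0x15+2] := {0x68,0x4b}
query mem[0x00]=0x68, mem[0x08]=0x5e, mem[0x15]=0x68, mem[0x0d]=0x68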